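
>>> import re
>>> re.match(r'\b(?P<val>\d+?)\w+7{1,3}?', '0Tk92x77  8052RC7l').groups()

('0',)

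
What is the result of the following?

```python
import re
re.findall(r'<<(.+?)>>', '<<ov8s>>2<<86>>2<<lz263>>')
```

Lazy quantifiers expand one character at a time until the remainder of the pattern can match.
Matches: at [0:8] match '<<ov8s>>', group 1 = 'ov8s'; at [9:15] match '<<86>>', group 1 = '86'; at [16:25] match '<<lz263>>', group 1 = 'lz263'.
Because there's exactly one group, `findall` drops the full match and keeps group 1 from each hit.

['ov8s', '86', 'lz263']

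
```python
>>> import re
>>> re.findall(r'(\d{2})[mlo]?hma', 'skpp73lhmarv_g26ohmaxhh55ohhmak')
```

['73', '26']

The pattern matches exactly 2 of a digit (captured); then optionally one of [mlo], then the literal 'hma'.
Because there's exactly one group, `findall` drops the full match and keeps group 1 from each hit.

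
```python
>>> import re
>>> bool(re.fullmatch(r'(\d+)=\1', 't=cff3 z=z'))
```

False

`\1` is not a pattern — it's the concrete string captured by group 1, re-applied verbatim.
`re.fullmatch` requires the pattern to consume the entire string.
Here the string isn't matched end-to-end, so the call returns None, and `bool(None)` is False.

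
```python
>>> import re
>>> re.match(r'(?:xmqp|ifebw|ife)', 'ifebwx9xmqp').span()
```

(0, 5)

Alternation tries branches left to right and keeps the first one that lets the overall match succeed at that position.
`re.match` won't scan ahead — the pattern has to work from the very first character.
The match spans [0:5] → 'ifebw'.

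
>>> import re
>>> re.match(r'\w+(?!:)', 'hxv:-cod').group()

'hx'

The negative lookaround is zero-width — it rules out positions where the adjacent text would match, without consuming anything.
With `match`, the pattern is implicitly anchored at the beginning.
The match spans [0:2] → 'hx'.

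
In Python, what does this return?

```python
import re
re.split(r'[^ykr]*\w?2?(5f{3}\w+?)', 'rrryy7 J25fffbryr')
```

A `+?`/`*?`/`{m,n}?` starts at its minimum and grows only as far as needed for what follows to match.
Because the pattern has a capturing group, `split` also inserts each captured text between the pieces.

['rrryy', '5fffb', 'ryr']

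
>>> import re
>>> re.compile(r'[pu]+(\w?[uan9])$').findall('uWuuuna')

['na']

This matches one or more of one of [pu]; then optionally a word character, then one of [uan9] (captured); then anchored at the end.
Scanning left to right: at [2:7] match 'uuuna', group 1 = 'na'.
`findall` collects group 1 from the one match (1 total).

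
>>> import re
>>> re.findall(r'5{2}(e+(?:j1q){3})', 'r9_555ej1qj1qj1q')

This matches exactly 2 of a literal '5'; then one or more of a literal 'e', then the literal 'j1q' repeated 3 times (captured).
Walking the string: at [4:16] match '55ej1qj1qj1q', group 1 = 'ej1qj1qj1q'.
Because there's exactly one group, `findall` drops the full match and keeps group 1 from the one hit.

['ej1qj1qj1q']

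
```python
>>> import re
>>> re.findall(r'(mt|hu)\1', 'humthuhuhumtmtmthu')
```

['hu', 'mt']

After group 1 captures some text, `\1` only succeeds where that same text appears again.
`findall` collects group 1 from each match (2 total).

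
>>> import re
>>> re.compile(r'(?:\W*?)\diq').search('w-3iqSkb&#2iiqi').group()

'-3iq'

Pattern: zero or more of a non-word character (lazy) (non-capturing group); then a digit, then the literal 'iq'.
`search` walks the string left to right and returns the first match it finds.
The match spans [1:5] → '-3iq'.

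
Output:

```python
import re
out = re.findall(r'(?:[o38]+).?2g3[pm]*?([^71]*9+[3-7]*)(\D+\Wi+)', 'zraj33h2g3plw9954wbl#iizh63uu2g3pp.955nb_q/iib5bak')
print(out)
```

`findall` packs the 2 group values into a tuple for every match.

[('plw9954wbl#iizh63uu2g3pp.955', 'nb_q/ii')]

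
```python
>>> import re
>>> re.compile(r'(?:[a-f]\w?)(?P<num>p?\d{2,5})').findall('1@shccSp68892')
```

['p68892']

Pattern: a character in [a-f], then optionally a word character (non-capturing group); then optionally the literal 'p', then 2 to 5 of a digit (captured as 'num').
Matches: at [5:13] match 'cSp68892', group 1 = 'p68892'.
One capturing group, so `findall` returns just the captured substring from the one match — 1 in all.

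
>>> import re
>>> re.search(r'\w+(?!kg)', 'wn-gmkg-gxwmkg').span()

(0, 2)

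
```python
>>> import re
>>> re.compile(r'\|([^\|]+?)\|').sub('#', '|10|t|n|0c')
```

`sub` substitutes '#' at each match site.

'#t#0c'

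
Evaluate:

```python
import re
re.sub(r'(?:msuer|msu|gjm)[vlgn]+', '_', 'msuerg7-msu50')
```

Each match is replaced by '_'.

'_7-msu50'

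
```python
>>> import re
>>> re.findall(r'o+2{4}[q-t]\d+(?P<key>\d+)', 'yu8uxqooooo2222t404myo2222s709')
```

['4', '9']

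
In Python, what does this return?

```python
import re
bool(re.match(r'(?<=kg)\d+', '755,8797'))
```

Lookahead/lookbehind check context without consuming it, so the matched span excludes the asserted characters.
`re.match` only tries the pattern at the start of the string.
Here position 0 doesn't satisfy it, so the call returns None, and `bool(None)` is False.

False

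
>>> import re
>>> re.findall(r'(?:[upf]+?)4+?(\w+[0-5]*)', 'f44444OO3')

['4444OO3']

The `?` after the quantifier makes it lazy — it takes as little as possible before letting the rest of the pattern try.
One capturing group, so `findall` returns just the captured substring from the one match — 1 in all.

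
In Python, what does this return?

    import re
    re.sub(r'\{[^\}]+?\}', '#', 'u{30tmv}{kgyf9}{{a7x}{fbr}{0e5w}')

'u#####'

Matches: at [1:8] → '{30tmv}'; at [8:15] → '{kgyf9}'; at [15:21] → '{{a7x}'; at [21:26] → '{fbr}'; at [26:32] → '{0e5w}'.
Each match is replaced by '#'.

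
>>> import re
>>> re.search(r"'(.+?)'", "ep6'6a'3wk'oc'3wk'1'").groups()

('6a',)

The match spans [3:7] → "'6a'".
Captured: group 1 = '6a'.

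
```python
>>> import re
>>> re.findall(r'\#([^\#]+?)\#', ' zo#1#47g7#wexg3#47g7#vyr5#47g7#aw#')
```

['1', 'wexg3', 'vyr5', 'aw']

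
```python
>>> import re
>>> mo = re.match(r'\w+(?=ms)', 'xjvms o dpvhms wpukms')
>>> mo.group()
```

'xjv'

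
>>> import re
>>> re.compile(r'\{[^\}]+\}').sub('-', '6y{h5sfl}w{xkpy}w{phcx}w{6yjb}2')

'6y-w-w-w-2'

Every occurrence is swapped for '-'.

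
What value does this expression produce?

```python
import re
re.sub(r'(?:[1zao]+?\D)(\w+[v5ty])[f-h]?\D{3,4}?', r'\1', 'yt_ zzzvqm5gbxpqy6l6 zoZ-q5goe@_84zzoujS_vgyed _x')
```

The pattern matches one or more of one of [1zao] (lazy), then a non-digit (non-capturing group); then one or more of a word character, then one of [v5ty] (captured); then optionally a character in [f-h], then 3 to 4 of a non-digit (lazy).
Lazy quantifiers expand one character at a time until the remainder of the pattern can match.
Matches: at [4:15] → 'zzzvqm5gbxp'; at [34:47] → 'zzoujS_vgyed '.
`\1` in the replacement pulls in group 1's text for each match.

'yt_ zvqm5qy6l6 zoZ-q5goe@_84oujS_vgy_x'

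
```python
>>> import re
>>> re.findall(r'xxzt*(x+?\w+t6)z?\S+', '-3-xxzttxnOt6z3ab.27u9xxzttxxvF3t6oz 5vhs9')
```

['xnOt6']

The pattern matches the literal 'xxz', then zero or more of a literal 't'; then one or more of the literal 'x' (lazy), then one or more of a word character, then the literal 't6' (captured); then optionally the literal 'z', then one or more of a non-whitespace character.
Walking the string: at [3:36] match 'xxzttxnOt6z3ab.27u9xxzttxxvF3t6oz', group 1 = 'xnOt6'.
`findall` collects group 1 from the one match (1 total).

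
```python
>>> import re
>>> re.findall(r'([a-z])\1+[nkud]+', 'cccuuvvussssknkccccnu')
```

A backreference is literal: `\1` must see the identical characters the first group matched.
Scanning left to right: at [0:5] match 'cccuu', group 1 = 'c'; at [5:8] match 'vvu', group 1 = 'v'; at [8:15] match 'ssssknk', group 1 = 's'; at [15:21] match 'ccccnu', group 1 = 'c'.
One capturing group, so `findall` returns just the captured substring from each match — 4 in all.

['c', 'v', 's', 'c']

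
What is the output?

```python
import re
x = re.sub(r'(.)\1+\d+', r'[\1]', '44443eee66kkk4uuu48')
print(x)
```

After group 1 captures some text, `\1` only succeeds where that same text appears again.
`\1` in the replacement pulls in group 1's text for each match.

[4][e][k][u]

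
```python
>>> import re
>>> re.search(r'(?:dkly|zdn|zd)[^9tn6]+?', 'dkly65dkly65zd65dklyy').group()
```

'dklyy'

The match spans [16:21] → 'dklyy'.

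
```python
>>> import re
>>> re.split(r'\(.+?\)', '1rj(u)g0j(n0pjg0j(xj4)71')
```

Lazy quantifiers expand one character at a time until the remainder of the pattern can match.
Matches to split on: at [3:6] → '(u)'; at [9:22] → '(n0pjg0j(xj4)'.
Splitting on the pattern gives 3 pieces.

['1rj', 'g0j', '71']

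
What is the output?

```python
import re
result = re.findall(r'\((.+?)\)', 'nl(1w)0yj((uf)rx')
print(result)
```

A non-greedy quantifier consumes as few characters as it can — just enough that the remainder of the pattern still matches from where it stops; whatever follows it matches normally.
Because there's exactly one group, `findall` drops the full match and keeps group 1 from each hit.

['1w', '(uf']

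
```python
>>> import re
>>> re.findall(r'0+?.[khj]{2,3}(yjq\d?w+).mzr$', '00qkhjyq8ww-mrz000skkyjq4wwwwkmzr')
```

['yjq4wwww']

This matches one or more of a literal '0' (lazy), then any character, then 2 to 3 of one of [khj]; then the literal 'yjq', then optionally a digit, then one or more of a literal 'w' (captured); then any character, then the literal 'mzr'; then anchored at the end.
Because there's exactly one group, `findall` drops the full match and keeps group 1 from the one hit.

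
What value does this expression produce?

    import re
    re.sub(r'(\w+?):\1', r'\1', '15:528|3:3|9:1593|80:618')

The backreference `\1` re-matches whatever the first group consumed, character for character.
Matches: at [1:4] → '5:5'; at [7:10] → '3:3'.
Each match is replaced using the text its own group 1 captured.

'1528|3|9:1593|80:618'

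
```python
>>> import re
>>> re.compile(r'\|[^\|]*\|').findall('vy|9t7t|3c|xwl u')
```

['|9t7t|']

Matches: at [2:8] → '|9t7t|'.
With no groups in the pattern, `findall` gives back each whole match — 1 here.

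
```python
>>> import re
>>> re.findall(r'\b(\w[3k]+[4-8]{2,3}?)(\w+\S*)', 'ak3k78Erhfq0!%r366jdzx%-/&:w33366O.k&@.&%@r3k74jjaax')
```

[('ak3k78', 'Erhfq0!%r366jdzx%-/&:w33366O.k&@.&%@r3k74jjaax')]

This matches a word boundary (`\b`, zero-width); then a word character, then one or more of one of [3k], then 2 to 3 of a character in [4-8] (lazy) (captured); then one or more of a word character, then zero or more of a non-whitespace character (captured).
Matches: at [0:52] match 'ak3k78Erhfq0!%r366jdzx%-/&:w33366O.k&@.&%@r3k74jjaax', groups = ('ak3k78', 'Erhfq0!%r366jdzx%-/&:w33366O.k&@.&%@r3k74jjaax').
2 groups means the one result is a tuple of 2 captured strings — 1 here.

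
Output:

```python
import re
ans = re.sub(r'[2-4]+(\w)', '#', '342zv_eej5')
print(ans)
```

Pattern: one or more of a character in [2-4]; then a word character (captured).
Matches: at [0:4] → '342z'.
Every occurrence is swapped for '#'.

#v_eej5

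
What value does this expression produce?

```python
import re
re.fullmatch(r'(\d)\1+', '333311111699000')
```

None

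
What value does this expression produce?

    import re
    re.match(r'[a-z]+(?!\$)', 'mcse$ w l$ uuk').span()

(0, 3)

`re.match` only tries the pattern at the start of the string.
The match spans [0:3] → 'mcs'.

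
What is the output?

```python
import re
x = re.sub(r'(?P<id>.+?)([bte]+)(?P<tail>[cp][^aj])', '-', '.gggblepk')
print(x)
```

-

Pattern: one or more of any character (lazy) (captured as 'id'); then one or more of one of [bte] (captured); then one of [cp], then any character except [aj] (captured as 'tail').
Matches: at [0:9] → '.gggblepk'.
Each match is replaced by '-'.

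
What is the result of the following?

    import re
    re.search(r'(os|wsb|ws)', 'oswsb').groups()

`re.search` scans for the first position where the pattern succeeds.
The match spans [0:2] → 'os'.
Captured: group 1 = 'os'.

('os',)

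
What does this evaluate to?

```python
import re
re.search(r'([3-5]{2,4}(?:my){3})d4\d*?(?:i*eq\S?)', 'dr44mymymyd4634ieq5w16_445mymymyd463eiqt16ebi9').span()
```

(2, 19)

The match spans [2:19] → '44mymymyd4634ieq5'.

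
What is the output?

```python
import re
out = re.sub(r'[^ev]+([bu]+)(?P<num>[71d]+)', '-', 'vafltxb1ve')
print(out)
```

This matches one or more of any character except [ev]; then one or more of one of [bu] (captured); then one or more of one of [71d] (captured as 'num').
`sub` substitutes '-' at each match site.

v-ve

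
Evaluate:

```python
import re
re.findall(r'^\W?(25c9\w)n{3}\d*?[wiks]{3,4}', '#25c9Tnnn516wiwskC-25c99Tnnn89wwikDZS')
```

['25c9T']

This matches anchored at the start of the string; then optionally a non-word character; then the literal '25', then the literal 'c9', then a word character (captured); then exactly 3 of a literal 'n', then zero or more of a digit (lazy); then 3 to 4 of one of [wiks].
Walking the string: at [0:16] match '#25c9Tnnn516wiws', group 1 = '25c9T'.
Because there's exactly one group, `findall` drops the full match and keeps group 1 from the one hit.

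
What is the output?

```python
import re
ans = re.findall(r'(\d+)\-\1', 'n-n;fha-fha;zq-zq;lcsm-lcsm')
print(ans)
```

[]

Because there's exactly one group, `findall` drops the full match and keeps group 1 from each hit.
Nothing in the string satisfies the pattern, so the list is empty.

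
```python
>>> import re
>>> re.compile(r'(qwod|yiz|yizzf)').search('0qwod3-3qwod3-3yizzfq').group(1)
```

'qwod'

Unlike `match`, `search` isn't anchored — it looks for the pattern anywhere in the string.
The match spans [1:5] → 'qwod'.
Captured: group 1 = 'qwod'.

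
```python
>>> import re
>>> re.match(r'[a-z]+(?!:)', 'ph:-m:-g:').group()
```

Because the assertion is negative and zero-width, positions next to the forbidden text are skipped.
`match` is anchored at position 0; if the pattern doesn't fit there, it returns None.
The match spans [0:1] → 'p'.

'p'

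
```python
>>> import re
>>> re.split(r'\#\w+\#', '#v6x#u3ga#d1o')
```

['', 'u3ga#d1o']

Matches to split on: at [0:5] → '#v6x#'.
`split` removes every match and returns the 2 fragments in between.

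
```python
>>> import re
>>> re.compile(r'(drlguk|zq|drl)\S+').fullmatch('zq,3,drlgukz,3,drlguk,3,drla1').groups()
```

('zq',)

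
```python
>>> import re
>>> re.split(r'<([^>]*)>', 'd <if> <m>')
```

Matches to split on: at [2:6] → '<if>'; at [7:10] → '<m>'.
With a capturing group present, the delimiter's captured portion is kept in the result list.

['d ', 'if', ' ', 'm', '']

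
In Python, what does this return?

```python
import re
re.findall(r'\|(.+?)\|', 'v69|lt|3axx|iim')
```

['lt']

Because the quantifier is non-greedy, it stops expanding at the earliest point where the rest of the pattern can succeed.
`findall` collects group 1 from the one match (1 total).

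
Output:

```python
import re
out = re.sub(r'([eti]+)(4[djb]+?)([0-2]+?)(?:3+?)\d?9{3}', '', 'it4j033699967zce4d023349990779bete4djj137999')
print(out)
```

67zc0779b

Every occurrence is swapped for ''.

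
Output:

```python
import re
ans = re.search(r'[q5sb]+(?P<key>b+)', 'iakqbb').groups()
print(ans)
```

('b',)

The match spans [3:6] → 'qbb'.
Captured: group 1 = 'b'.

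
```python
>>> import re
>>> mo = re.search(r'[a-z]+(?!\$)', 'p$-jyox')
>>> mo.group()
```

The negative lookahead/lookbehind blocks any match where the forbidden context is present.
Unlike `match`, `search` isn't anchored — it looks for the pattern anywhere in the string.
The match spans [3:7] → 'jyox'.

'jyox'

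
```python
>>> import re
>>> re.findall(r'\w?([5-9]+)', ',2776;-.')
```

['776']

`findall` collects group 1 from the one match (1 total).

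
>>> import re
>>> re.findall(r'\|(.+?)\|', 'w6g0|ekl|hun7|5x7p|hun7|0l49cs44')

['ekl', '5x7p']

Because the quantifier is non-greedy, it stops expanding at the earliest point where the rest of the pattern can succeed.
One capturing group, so `findall` returns just the captured substring from each match — 2 in all.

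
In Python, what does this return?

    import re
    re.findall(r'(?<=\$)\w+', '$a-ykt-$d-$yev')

['a', 'd', 'yev']

The lookaround is zero-width — it requires the adjacent text to match without consuming it, so the asserted text isn't part of the match.
Matches: at [1:2] → 'a'; at [8:9] → 'd'; at [11:14] → 'yev'.
Since nothing is captured, `findall` lists the 3 matched substrings directly.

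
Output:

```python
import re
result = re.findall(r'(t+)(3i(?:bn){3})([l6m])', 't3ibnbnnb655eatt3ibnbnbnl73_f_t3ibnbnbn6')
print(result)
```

Pattern: one or more of a literal 't' (captured); then the literal '3i', then the literal 'bn' repeated 3 times (captured); then one of [l6m] (captured).
Matches: at [14:25] match 'tt3ibnbnbnl', groups = ('tt', '3ibnbnbn', 'l'); at [30:40] match 't3ibnbnbn6', groups = ('t', '3ibnbnbn', '6').
`findall` packs the 3 group values into a tuple for every match.

[('tt', '3ibnbnbn', 'l'), ('t', '3ibnbnbn', '6')]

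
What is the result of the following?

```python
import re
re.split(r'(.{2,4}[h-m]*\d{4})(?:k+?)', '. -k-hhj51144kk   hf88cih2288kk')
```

The pattern matches 2 to 4 of any character, then zero or more of a character in [h-m], then exactly 4 of a digit (captured); then one or more of a literal 'k' (lazy) (non-capturing group).
Matches to split on: at [5:14] → 'hhj51144k'; at [19:30] → 'f88cih2288k'.
The group in the pattern means `split` returns the separators' captures alongside the pieces.

['. -k-', 'hhj51144', 'k   h', 'f88cih2288', 'k']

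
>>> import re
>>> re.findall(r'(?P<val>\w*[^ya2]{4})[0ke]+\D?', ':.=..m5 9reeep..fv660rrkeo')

['m5 9re', 'fv660rrk']

Pattern: zero or more of a word character, then exactly 4 of any character except [ya2] (captured as 'val'); then one or more of one of [0ke], then optionally a non-digit.
Scanning left to right: at [5:14] match 'm5 9reeep', group 1 = 'm5 9re'; at [16:26] match 'fv660rrkeo', group 1 = 'fv660rrk'.
`findall` collects group 1 from each match (2 total).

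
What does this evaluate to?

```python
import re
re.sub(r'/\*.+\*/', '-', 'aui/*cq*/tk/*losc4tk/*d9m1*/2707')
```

`sub` substitutes '-' at each match site.

'aui-2707'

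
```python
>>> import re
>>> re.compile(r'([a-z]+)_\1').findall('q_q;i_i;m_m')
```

['q', 'i', 'm']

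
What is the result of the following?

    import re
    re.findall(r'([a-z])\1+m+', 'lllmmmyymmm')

`\1` has to match the exact text group 1 already captured.
`findall` collects group 1 from each match (2 total).

['l', 'y']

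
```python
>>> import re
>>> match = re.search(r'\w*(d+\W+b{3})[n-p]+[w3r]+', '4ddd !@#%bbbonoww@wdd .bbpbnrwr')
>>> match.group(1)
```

The match spans [0:17] → '4ddd !@#%bbbonoww'.
Captured: group 1 = 'd !@#%bbb'.

'd !@#%bbb'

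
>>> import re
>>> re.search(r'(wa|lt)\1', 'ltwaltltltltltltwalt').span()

After group 1 captures some text, `\1` only succeeds where that same text appears again.
`re.search` scans for the first position where the pattern succeeds.
The match spans [4:8] → 'ltlt'.
Captured: group 1 = 'lt'.

(4, 8)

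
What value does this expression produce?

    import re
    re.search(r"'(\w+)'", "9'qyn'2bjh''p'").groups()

('qyn',)

`re.search` scans for the first position where the pattern succeeds.
The match spans [1:6] → "'qyn'".
Captured: group 1 = 'qyn'.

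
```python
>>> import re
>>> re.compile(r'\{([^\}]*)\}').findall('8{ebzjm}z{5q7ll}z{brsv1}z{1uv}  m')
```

['ebzjm', '5q7ll', 'brsv1', '1uv']

Matches: at [1:8] match '{ebzjm}', group 1 = 'ebzjm'; at [9:16] match '{5q7ll}', group 1 = '5q7ll'; at [17:24] match '{brsv1}', group 1 = 'brsv1'; at [25:30] match '{1uv}', group 1 = '1uv'.
With a single group, `findall` returns only what that group captured — 4 items.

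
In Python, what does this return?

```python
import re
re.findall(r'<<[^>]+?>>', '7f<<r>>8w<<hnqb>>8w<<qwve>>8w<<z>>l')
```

['<<r>>', '<<hnqb>>', '<<qwve>>', '<<z>>']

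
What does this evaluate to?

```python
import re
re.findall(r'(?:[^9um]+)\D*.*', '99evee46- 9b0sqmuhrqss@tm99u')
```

['evee46- 9b0sqmuhrqss@tm99u']

This matches one or more of any character except [9um] (non-capturing group); then zero or more of a non-digit, then zero or more of any character.
Since nothing is captured, `findall` lists the 1 matched substring directly.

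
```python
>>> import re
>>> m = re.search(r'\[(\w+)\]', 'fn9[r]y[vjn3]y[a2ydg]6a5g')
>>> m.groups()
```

('r',)

`search` walks the string left to right and returns the first match it finds.
The match spans [3:6] → '[r]'.
Captured: group 1 = 'r'.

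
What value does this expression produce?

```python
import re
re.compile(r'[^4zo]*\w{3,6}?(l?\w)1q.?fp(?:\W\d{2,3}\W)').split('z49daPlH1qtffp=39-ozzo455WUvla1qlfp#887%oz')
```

This matches zero or more of any character except [4zo], then 3 to 6 of a word character (lazy); then optionally the literal 'l', then a word character (captured); then the literal '1q', then optionally any character, then the literal 'fp'; then a non-word character, then 2 to 3 of a digit, then a non-word character (non-capturing group).
Matches to split on: at [22:40] → '455WUvla1qlfp#887%'.
With a capturing group present, the delimiter's captured portion is kept in the result list.

['z49daPlH1qtffp=39-ozzo', 'la', 'oz']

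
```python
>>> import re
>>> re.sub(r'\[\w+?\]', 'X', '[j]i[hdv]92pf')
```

'XiX92pf'

Matches: at [0:3] → '[j]'; at [4:9] → '[hdv]'.
`sub` substitutes 'X' at each match site.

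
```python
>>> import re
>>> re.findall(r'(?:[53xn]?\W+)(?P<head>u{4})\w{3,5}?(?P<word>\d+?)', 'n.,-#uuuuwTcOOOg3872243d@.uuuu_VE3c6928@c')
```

[('uuuu', '3')]

Pattern: optionally one of [53xn], then one or more of a non-word character (non-capturing group); then exactly 4 of a literal 'u' (captured as 'head'); then 3 to 5 of a word character (lazy); then one or more of a digit (lazy) (captured as 'word').
The `?` after the quantifier makes it lazy — it takes as little as possible before letting the rest of the pattern try.
Matches: at [24:34] match '@.uuuu_VE3', groups = ('uuuu', '3').
Multiple groups make `findall` return tuples — one 2-tuple for the one match.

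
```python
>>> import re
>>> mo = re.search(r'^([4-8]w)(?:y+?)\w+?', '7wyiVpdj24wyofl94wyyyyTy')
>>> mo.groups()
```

('7w',)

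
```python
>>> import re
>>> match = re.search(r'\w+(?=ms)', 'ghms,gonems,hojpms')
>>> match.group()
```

The `(?=…)`/`(?<=…)` assertion just peeks at neighbouring text; it doesn't advance the match position.
The match spans [0:2] → 'gh'.

'gh'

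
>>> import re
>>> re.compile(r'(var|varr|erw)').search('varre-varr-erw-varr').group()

`|` is ordered: at each position the engine commits to the first alternative that works.
`re.search` tries every starting position until one works.
The match spans [0:3] → 'var'.
Captured: group 1 = 'var'.

'var'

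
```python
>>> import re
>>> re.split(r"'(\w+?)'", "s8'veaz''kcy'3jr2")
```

Because the pattern has a capturing group, `split` also inserts each captured text between the pieces.

['s8', 'veaz', '', 'kcy', '3jr2']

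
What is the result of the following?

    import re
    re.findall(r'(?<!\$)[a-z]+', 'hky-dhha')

`(?!…)`/`(?<!…)` only lets a position through if the neighbouring text does NOT match; no characters are consumed.
With no groups in the pattern, `findall` gives back each whole match — 2 here.

['hky', 'dhha']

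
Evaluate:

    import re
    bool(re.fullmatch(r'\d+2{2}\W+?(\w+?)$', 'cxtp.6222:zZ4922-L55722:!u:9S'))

`fullmatch` succeeds only if the pattern covers the string from start to end.
Here the string isn't matched end-to-end, so the call returns None, and `bool(None)` is False.

False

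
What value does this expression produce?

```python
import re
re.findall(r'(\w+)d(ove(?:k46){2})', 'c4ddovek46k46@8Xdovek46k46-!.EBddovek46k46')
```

Pattern: one or more of a word character (captured); then a literal 'd'; then the literal 'ove', then the literal 'k46' repeated 2 times (captured).
Scanning left to right: at [0:13] match 'c4ddovek46k46', groups = ('c4d', 'ovek46k46'); at [14:26] match '8Xdovek46k46', groups = ('8X', 'ovek46k46'); at [29:42] match 'EBddovek46k46', groups = ('EBd', 'ovek46k46').
Multiple groups make `findall` return tuples — one 2-tuple for each match.

[('c4d', 'ovek46k46'), ('8X', 'ovek46k46'), ('EBd', 'ovek46k46')]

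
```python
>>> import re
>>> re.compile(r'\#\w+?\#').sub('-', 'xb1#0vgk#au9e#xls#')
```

'xb1-au9e-'

Matches: at [3:9] → '#0vgk#'; at [13:18] → '#xls#'.
Each match is replaced by '-'.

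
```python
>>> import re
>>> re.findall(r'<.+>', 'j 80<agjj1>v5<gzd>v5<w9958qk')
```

Since nothing is captured, `findall` lists the 1 matched substring directly.

['<agjj1>v5<gzd>']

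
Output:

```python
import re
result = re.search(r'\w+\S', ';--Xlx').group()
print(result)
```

The pattern matches one or more of a word character; then a non-whitespace character.
Unlike `match`, `search` isn't anchored — it looks for the pattern anywhere in the string.
The match spans [3:6] → 'Xlx'.

Xlx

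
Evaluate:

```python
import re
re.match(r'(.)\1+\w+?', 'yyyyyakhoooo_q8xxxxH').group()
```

'yyyyya'

`re.match` won't scan ahead — the pattern has to work from the very first character.
The match spans [0:6] → 'yyyyya'.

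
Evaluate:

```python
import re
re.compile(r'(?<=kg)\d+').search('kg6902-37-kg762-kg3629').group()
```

'6902'

Because the assertion is zero-width, the text it checks is not consumed and won't appear in the result.
`re.search` tries every starting position until one works.
The match spans [2:6] → '6902'.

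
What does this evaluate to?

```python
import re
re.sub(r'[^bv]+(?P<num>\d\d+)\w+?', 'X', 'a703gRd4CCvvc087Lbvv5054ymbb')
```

'XRd4CCvvXbvvXmbb'

A `+?`/`*?`/`{m,n}?` starts at its minimum and grows only as far as needed for what follows to match.
`sub` substitutes 'X' at each match site.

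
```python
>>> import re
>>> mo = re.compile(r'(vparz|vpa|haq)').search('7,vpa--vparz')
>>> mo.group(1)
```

The match spans [2:5] → 'vpa'.
Captured: group 1 = 'vpa'.

'vpa'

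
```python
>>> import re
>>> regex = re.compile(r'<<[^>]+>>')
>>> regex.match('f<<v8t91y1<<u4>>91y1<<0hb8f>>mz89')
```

None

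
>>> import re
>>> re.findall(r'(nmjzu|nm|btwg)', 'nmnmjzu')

Alternation tries branches left to right and keeps the first one that lets the overall match succeed at that position.
Walking the string: at [0:2] match 'nm', group 1 = 'nm'; at [2:7] match 'nmjzu', group 1 = 'nmjzu'.
With a single group, `findall` returns only what that group captured — 2 items.

['nm', 'nmjzu']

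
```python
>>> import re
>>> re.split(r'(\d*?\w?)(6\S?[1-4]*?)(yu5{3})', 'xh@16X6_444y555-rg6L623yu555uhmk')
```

The pattern matches zero or more of a digit (lazy), then optionally a word character (captured); then the literal '6', then optionally a non-whitespace character, then zero or more of a character in [1-4] (lazy) (captured); then the literal 'yu', then exactly 3 of the literal '5' (captured).
`re.split` interleaves the captured-group text with the surrounding fragments.

['xh@16X6_444y555-rg', '6L', '623', 'yu555', 'uhmk']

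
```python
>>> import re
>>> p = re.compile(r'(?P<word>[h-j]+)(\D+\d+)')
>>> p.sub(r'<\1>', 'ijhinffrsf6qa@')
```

'<ijhi>qa@'

Pattern: one or more of a character in [h-j] (captured as 'word'); then one or more of a non-digit, then one or more of a digit (captured).
Matches: at [0:11] → 'ijhinffrsf6'.
`\1` in the replacement pulls in group 1's text for each match.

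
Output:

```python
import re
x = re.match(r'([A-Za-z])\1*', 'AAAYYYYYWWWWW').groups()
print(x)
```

('A',)

The backreference `\1` re-matches whatever the first group consumed, character for character.
`re.match` won't scan ahead — the pattern has to work from the very first character.
The match spans [0:3] → 'AAA'.
Captured: group 1 = 'A'.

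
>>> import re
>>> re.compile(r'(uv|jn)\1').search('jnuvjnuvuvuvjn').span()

(6, 10)

After group 1 captures some text, `\1` only succeeds where that same text appears again.
`re.search` tries every starting position until one works.
The match spans [6:10] → 'uvuv'.
Captured: group 1 = 'uv'.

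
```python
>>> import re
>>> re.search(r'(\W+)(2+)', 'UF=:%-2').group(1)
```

'=:%-'

The match spans [2:7] → '=:%-2'.
Captured: group 1 = '=:%-', group 2 = '2'.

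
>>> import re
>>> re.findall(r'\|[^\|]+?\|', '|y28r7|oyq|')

No capturing groups, so `findall` returns the 1 full match string.

['|y28r7|']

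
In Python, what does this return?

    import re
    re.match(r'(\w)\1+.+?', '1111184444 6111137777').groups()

The match spans [0:6] → '111118'.
Captured: group 1 = '1'.

('1',)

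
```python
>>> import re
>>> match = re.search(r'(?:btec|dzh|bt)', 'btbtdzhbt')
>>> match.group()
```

'bt'

Unlike `match`, `search` isn't anchored — it looks for the pattern anywhere in the string.
The match spans [0:2] → 'bt'.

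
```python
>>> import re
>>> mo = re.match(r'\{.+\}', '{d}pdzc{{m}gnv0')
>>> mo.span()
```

`re.match` only tries the pattern at the start of the string.
The match spans [0:11] → '{d}pdzc{{m}'.

(0, 11)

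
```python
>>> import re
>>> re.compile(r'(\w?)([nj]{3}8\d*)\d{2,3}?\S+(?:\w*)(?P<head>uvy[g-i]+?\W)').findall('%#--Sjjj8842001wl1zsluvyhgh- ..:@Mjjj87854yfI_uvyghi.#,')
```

[('S', 'jjj88420', 'uvyhgh-'), ('M', 'jjj878', 'uvyghi.')]

The pattern matches optionally a word character (captured); then exactly 3 of one of [nj], then the literal '8', then zero or more of a digit (captured); then 2 to 3 of a digit (lazy), then one or more of a non-whitespace character; then zero or more of a word character (non-capturing group); then the literal 'uvy', then one or more of a character in [g-i] (lazy), then a non-word character (captured as 'head').
Scanning left to right: at [4:28] match 'Sjjj8842001wl1zsluvyhgh-', groups = ('S', 'jjj88420', 'uvyhgh-'); at [33:53] match 'Mjjj87854yfI_uvyghi.', groups = ('M', 'jjj878', 'uvyghi.').
Multiple groups make `findall` return tuples — one 3-tuple for each match.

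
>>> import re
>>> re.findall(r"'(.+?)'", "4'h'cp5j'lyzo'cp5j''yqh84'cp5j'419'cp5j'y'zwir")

A `+?`/`*?`/`{m,n}?` starts at its minimum and grows only as far as needed for what follows to match.
Matches: at [1:4] match "'h'", group 1 = 'h'; at [8:14] match "'lyzo'", group 1 = 'lyzo'; at [18:26] match "''yqh84'", group 1 = "'yqh84"; at [30:35] match "'419'", group 1 = '419'; at [39:42] match "'y'", group 1 = 'y'.
With a single group, `findall` returns only what that group captured — 5 items.

['h', 'lyzo', "'yqh84", '419', 'y']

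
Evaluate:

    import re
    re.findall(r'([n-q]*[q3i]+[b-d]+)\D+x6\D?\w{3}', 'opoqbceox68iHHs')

['opoqbc']

With a single group, `findall` returns only what that group captured — 1 item.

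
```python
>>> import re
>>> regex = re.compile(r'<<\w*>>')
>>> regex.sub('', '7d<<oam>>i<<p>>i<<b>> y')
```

'7dii y'

Matches: at [2:9] → '<<oam>>'; at [10:15] → '<<p>>'; at [16:21] → '<<b>>'.
Every occurrence is swapped for ''.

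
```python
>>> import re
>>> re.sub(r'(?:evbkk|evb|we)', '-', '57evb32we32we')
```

'57-32-32-'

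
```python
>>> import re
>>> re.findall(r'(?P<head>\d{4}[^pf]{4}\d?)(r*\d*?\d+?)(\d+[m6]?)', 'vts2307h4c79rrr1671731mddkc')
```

Because the quantifier is non-greedy, it stops expanding at the earliest point where the rest of the pattern can succeed.
`findall` packs the 3 group values into a tuple for every match.

[('2307h4c79', 'rrr1', '671731m')]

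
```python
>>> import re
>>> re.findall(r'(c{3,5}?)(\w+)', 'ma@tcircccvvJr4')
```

[('ccc', 'vvJr4')]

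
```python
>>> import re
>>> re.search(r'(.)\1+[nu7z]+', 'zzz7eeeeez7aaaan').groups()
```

('z',)

After group 1 captures some text, `\1` only succeeds where that same text appears again.
`search` walks the string left to right and returns the first match it finds.
The match spans [0:4] → 'zzz7'.
Captured: group 1 = 'z'.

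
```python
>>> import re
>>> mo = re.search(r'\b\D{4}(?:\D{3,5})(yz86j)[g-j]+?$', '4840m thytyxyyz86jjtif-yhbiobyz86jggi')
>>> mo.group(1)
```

'yz86j'

This matches a word boundary (`\b`, zero-width); then exactly 4 of a non-digit; then 3 to 5 of a non-digit (non-capturing group); then the literal 'yz', then the literal '86j' (captured); then one or more of a character in [g-j] (lazy); then anchored at the end.
`re.search` scans for the first position where the pattern succeeds.
The match spans [22:37] → '-yhbiobyz86jggi'.
Captured: group 1 = 'yz86j'.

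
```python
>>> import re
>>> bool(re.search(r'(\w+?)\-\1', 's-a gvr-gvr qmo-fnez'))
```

After group 1 captures some text, `\1` only succeeds where that same text appears again.
The match spans [4:11] → 'gvr-gvr'.

True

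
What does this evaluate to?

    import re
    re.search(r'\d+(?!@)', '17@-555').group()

'1'

A negative assertion filters positions out without eating any characters.
`re.search` tries every starting position until one works.
The match spans [0:1] → '1'.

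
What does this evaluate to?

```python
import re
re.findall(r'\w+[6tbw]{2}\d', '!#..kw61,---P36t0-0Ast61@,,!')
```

`findall` yields the raw match text (3 of them) because the pattern has no groups.

['kw61', 'P36t0', '0Ast61']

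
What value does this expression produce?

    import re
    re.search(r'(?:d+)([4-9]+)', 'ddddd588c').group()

'ddddd588'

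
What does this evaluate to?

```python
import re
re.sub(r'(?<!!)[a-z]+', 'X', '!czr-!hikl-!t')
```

Because the assertion is negative and zero-width, positions next to the forbidden text are skipped.
Matches: at [2:4] → 'zr'; at [7:10] → 'ikl'.
Every occurrence is swapped for 'X'.

'!cX-!hX-!t'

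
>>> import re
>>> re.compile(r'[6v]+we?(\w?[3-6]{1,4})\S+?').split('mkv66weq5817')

This matches one or more of one of [6v]; then a literal 'w', then optionally the literal 'e'; then optionally a word character, then 1 to 4 of a character in [3-6] (captured); then one or more of a non-whitespace character (lazy).
Lazy quantifiers expand one character at a time until the remainder of the pattern can match.
Matches to split on: at [2:10] → 'v66weq58'.
Because the pattern has a capturing group, `split` also inserts each captured text between the pieces.

['mk', 'q5', '17']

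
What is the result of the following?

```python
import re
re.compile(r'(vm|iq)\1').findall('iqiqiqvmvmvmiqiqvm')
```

['iq', 'vm', 'iq']

After group 1 captures some text, `\1` only succeeds where that same text appears again.
Matches: at [0:4] match 'iqiq', group 1 = 'iq'; at [6:10] match 'vmvm', group 1 = 'vm'; at [12:16] match 'iqiq', group 1 = 'iq'.
One capturing group, so `findall` returns just the captured substring from each match — 3 in all.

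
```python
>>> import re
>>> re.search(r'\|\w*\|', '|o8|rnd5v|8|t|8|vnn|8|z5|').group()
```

'|o8|'

The match spans [0:4] → '|o8|'.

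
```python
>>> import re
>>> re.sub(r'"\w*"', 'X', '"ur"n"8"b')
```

'XnXb'

`sub` substitutes 'X' at each match site.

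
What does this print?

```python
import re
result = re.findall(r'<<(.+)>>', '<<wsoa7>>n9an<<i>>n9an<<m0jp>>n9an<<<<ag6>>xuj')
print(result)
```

['wsoa7>>n9an<<i>>n9an<<m0jp>>n9an<<<<ag6']

With a single group, `findall` returns only what that group captured — 1 item.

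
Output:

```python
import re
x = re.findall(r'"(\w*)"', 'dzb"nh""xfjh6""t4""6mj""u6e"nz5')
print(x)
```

One capturing group, so `findall` returns just the captured substring from each match — 5 in all.

['nh', 'xfjh6', 't4', '6mj', 'u6e']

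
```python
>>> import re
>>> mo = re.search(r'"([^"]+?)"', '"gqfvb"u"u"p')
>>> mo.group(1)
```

'gqfvb'

The match spans [0:7] → '"gqfvb"'.
Captured: group 1 = 'gqfvb'.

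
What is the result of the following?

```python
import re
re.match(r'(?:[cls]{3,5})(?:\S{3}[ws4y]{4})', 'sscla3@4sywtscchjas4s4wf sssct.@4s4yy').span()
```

(0, 11)

The pattern matches 3 to 5 of one of [cls] (non-capturing group); then exactly 3 of a non-whitespace character, then exactly 4 of one of [ws4y] (non-capturing group).
With `match`, the pattern is implicitly anchored at the beginning.
The match spans [0:11] → 'sscla3@4syw'.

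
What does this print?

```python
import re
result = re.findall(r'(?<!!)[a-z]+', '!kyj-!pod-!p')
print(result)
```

The negative lookahead/lookbehind blocks any match where the forbidden context is present.
With no groups in the pattern, `findall` gives back each whole match — 2 here.

['yj', 'od']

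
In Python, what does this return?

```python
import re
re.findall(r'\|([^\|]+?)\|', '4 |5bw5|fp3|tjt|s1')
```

Matches: at [2:8] match '|5bw5|', group 1 = '5bw5'; at [11:16] match '|tjt|', group 1 = 'tjt'.
One capturing group, so `findall` returns just the captured substring from each match — 2 in all.

['5bw5', 'tjt']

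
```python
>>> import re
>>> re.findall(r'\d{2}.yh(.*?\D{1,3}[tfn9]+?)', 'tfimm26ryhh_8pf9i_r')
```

Pattern: exactly 2 of a digit, then any character, then the literal 'yh'; then zero or more of any character (lazy), then 1 to 3 of a non-digit, then one or more of one of [tfn9] (lazy) (captured).
Walking the string: at [5:16] match '26ryhh_8pf9', group 1 = 'h_8pf9'.
`findall` collects group 1 from the one match (1 total).

['h_8pf9']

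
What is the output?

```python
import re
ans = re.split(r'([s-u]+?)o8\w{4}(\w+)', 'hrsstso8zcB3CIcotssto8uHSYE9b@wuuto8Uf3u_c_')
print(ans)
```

['hr', 'ssts', 'CIcotssto8uHSYE9b', '@w', 'uut', '_c_', '']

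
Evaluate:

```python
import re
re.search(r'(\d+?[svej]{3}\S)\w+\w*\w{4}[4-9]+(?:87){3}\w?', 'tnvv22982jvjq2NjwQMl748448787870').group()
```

'22982jvjq2NjwQMl748448787870'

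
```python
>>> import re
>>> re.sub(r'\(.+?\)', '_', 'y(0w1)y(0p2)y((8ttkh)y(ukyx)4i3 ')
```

'y_y_y_y_4i3 '

Lazy quantifiers expand one character at a time until the remainder of the pattern can match.
Matches: at [1:6] → '(0w1)'; at [7:12] → '(0p2)'; at [13:21] → '((8ttkh)'; at [22:28] → '(ukyx)'.
Each match is replaced by '_'.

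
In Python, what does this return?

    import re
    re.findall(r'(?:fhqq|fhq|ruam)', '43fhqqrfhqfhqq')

Alternation isn't longest-match — the leftmost alternative that fits at this position is chosen.
No capturing groups, so `findall` returns the 3 full match strings.

['fhqq', 'fhq', 'fhqq']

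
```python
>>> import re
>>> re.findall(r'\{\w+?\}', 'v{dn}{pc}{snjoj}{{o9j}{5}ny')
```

Walking the string: at [1:5] → '{dn}'; at [5:9] → '{pc}'; at [9:16] → '{snjoj}'; at [17:22] → '{o9j}'; at [22:25] → '{5}'.
`findall` yields the raw match text (5 of them) because the pattern has no groups.

['{dn}', '{pc}', '{snjoj}', '{o9j}', '{5}']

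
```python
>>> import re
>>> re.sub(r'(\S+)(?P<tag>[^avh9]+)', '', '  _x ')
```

'  '

Every occurrence is swapped for ''.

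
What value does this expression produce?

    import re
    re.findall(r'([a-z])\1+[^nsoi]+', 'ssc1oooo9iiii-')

After group 1 captures some text, `\1` only succeeds where that same text appears again.
Scanning left to right: at [0:4] match 'ssc1', group 1 = 's'; at [4:9] match 'oooo9', group 1 = 'o'; at [9:14] match 'iiii-', group 1 = 'i'.
With a single group, `findall` returns only what that group captured — 3 items.

['s', 'o', 'i']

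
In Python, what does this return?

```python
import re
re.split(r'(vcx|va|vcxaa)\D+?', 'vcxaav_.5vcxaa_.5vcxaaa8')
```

['', 'vcx', 'av_.5', 'vcx', 'a_.5', 'vcx', 'aa8']

`|` is ordered: at each position the engine commits to the first alternative that works.
The group in the pattern means `split` returns the separators' captures alongside the pieces.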